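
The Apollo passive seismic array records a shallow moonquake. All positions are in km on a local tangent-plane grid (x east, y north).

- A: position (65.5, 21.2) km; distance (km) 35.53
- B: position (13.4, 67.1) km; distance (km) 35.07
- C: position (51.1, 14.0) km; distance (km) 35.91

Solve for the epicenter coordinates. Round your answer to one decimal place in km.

43.5 km east, 49.1 km north

Circle about each station: (x − 65.5)² + (y − 21.2)² = 35.53²; (x − 13.4)² + (y − 67.1)² = 35.07²; (x − 51.1)² + (y − 14.0)² = 35.91².
Subtracting the A equation from the B and C equations removes the quadratic terms:
-104.2 x + 91.8 y = -25.24
-28.8 x − 14.4 y = -1959.63
Solving the 2×2 system: x ≈ 43.5, y ≈ 49.1 km.
Check against A (with the unrounded x, y): √((x − 65.5)²+(y − 21.2)²) = 35.53 ≈ 35.53 km. ✓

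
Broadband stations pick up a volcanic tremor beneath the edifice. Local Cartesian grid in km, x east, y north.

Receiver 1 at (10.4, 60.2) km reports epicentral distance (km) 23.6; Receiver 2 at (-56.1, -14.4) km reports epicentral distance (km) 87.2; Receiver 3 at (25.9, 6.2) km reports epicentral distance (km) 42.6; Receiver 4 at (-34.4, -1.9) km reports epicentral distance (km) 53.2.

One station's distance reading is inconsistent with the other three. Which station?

Receiver 2

Solve using three stations at a time. Using Receiver 1, Receiver 3, Receiver 4 (subtract circle equations pairwise → linear system) gives (x, y) ≈ (-0.8, 39.4).
Distances from that point to each station vs reported:
  Receiver 1: calculated 23.6 vs reported 23.6 → residual 0.0 km
  Receiver 2: calculated 77.1 vs reported 87.2 → residual 10.1 km
  Receiver 3: calculated 42.6 vs reported 42.6 → residual 0.0 km
  Receiver 4: calculated 53.2 vs reported 53.2 → residual 0.0 km
Receiver 1, Receiver 3, Receiver 4 are mutually consistent (residuals ≈ 0); Receiver 2 is off by 10.1 km.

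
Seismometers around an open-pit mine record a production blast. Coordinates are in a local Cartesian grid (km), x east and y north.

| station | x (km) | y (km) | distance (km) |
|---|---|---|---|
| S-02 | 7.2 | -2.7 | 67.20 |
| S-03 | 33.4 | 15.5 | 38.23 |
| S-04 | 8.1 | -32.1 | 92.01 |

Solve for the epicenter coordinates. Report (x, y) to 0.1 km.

x ≈ 47.6 km, y ≈ 51.0 km

Circle about each station: (x − 7.2)² + (y + 2.7)² = 67.20²; (x − 33.4)² + (y − 15.5)² = 38.23²; (x − 8.1)² + (y + 32.1)² = 92.01².
Subtracting pairs of circle equations eliminates x²+y² and gives linear equations (the radical axes):
52.4 x + 36.4 y = 4350.99
1.8 x − 58.8 y = -2913.11
Solving the 2×2 system: x ≈ 47.6, y ≈ 51.0 km.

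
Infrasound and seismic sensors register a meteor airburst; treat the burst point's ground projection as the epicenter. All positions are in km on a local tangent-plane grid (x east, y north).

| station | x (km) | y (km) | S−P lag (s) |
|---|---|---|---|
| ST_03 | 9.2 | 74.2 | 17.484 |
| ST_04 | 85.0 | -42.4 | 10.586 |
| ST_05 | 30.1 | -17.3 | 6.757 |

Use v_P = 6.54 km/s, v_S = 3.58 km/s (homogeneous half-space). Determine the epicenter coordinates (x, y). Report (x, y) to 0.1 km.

Distance from S−P lag: d = Δt · v_P v_S / (v_P − v_S) = Δt · (6.54·3.58)/(6.54−3.58) ≈ 7.9099·Δt.
So d_ST_03 = 138.30, d_ST_04 = 83.73, d_ST_05 = 53.45 km.
Circle about each station: (x − 9.2)² + (y − 74.2)² = 138.30²; (x − 85.0)² + (y + 42.4)² = 83.73²; (x − 30.1)² + (y + 17.3)² = 53.45².
Subtracting the ST_03 equation from the ST_04 and ST_05 equations removes the quadratic terms:
151.6 x − 233.2 y = 15548.66
41.8 x − 183.0 y = 11885.01
Solving the 2×2 system: x ≈ 4.1, y ≈ -64.0 km.

4.1 km east, -64.0 km north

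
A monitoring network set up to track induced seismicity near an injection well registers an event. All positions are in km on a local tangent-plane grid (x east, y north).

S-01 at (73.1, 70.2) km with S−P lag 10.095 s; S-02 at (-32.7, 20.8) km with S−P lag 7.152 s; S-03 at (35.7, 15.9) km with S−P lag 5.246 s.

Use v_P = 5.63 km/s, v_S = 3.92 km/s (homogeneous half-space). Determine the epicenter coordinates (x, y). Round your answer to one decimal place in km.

(25.3, -51.0)

Distance from S−P lag: d = Δt · v_P v_S / (v_P − v_S) = Δt · (5.63·3.92)/(5.63−3.92) ≈ 12.9062·Δt.
So d_S-01 = 130.29, d_S-02 = 92.31, d_S-03 = 67.71 km.
Circle about each station: (x − 73.1)² + (y − 70.2)² = 130.29²; (x + 32.7)² + (y − 20.8)² = 92.31²; (x − 35.7)² + (y − 15.9)² = 67.71².
Subtracting pairs of circle equations eliminates x²+y² and gives linear equations (the radical axes):
-211.6 x − 98.8 y = -315.37
-74.8 x − 108.6 y = 3646.49
Solving the 2×2 system: x ≈ 25.3, y ≈ -51.0 km.
Check against S-01 (with the unrounded x, y): √((x − 73.1)²+(y − 70.2)²) = 130.29 ≈ 130.29 km. ✓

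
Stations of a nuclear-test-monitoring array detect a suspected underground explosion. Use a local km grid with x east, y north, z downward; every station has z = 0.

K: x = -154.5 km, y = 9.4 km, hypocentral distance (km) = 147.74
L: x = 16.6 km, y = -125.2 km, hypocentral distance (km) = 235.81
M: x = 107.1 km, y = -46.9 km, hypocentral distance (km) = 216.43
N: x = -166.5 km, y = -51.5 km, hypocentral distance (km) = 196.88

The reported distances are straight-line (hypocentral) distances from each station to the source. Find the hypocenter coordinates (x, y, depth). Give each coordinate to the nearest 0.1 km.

Each station gives a sphere (x−x_i)² + (y−y_i)² + z² = d_i² (stations at z=0).
Subtracting the K sphere from L and M: z² cancels, leaving linear equations in x and y:
342.2 x − 269.2 y = -41787.26
523.2 x − 112.6 y = -35303.43
Solving: x ≈ -46.899, y ≈ 95.610 km (keep extra digits for the depth step; rounded: -46.9, 95.6).
Then from the K sphere: z² = 147.74² − (x + 154.5)² − (y − 9.4)² with x = -46.899, y = 95.610, so z ≈ 53.075 ≈ 53.1 km.

x ≈ -46.9 km, y ≈ 95.6 km, depth ≈ 53.1 km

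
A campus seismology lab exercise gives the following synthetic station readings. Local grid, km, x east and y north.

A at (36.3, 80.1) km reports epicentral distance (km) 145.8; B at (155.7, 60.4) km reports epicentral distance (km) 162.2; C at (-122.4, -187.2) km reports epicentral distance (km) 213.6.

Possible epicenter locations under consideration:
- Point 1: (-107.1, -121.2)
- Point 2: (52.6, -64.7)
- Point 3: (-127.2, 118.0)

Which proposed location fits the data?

For each candidate, compare |candidate − station| to the reported distance:
Point 1: residuals A 101.4, B 157.2, C 145.8 → max 157.2 km
Point 2: residuals A 0.1, B 0.1, C 0.0 → max 0.1 km
Point 3: residuals A 22.0, B 126.5, C 91.6 → max 126.5 km
Only Point 2 has all residuals ≈ 0.

Point 2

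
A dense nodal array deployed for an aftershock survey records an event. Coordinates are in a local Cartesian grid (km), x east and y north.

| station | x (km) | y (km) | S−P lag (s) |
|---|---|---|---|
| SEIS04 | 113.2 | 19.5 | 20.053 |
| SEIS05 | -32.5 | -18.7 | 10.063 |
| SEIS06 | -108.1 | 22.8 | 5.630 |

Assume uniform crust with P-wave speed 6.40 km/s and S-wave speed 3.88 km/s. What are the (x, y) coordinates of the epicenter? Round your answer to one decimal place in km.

-78.0 km east, 69.4 km north

Distance from S−P lag: d = Δt · v_P v_S / (v_P − v_S) = Δt · (6.40·3.88)/(6.40−3.88) ≈ 9.8540·Δt.
So d_SEIS04 = 197.60, d_SEIS05 = 99.16, d_SEIS06 = 55.48 km.
Circle about each station: (x − 113.2)² + (y − 19.5)² = 197.60²; (x + 32.5)² + (y + 18.7)² = 99.16²; (x + 108.1)² + (y − 22.8)² = 55.48².
Subtracting the SEIS04 equation from the SEIS05 and SEIS06 equations removes the quadratic terms:
-291.4 x − 76.4 y = 17424.50
-442.6 x + 6.6 y = 34978.69
Solving the 2×2 system: x ≈ -78.0, y ≈ 69.4 km.
Check against SEIS04 (with the unrounded x, y): √((x − 113.2)²+(y − 19.5)²) = 197.60 ≈ 197.60 km. ✓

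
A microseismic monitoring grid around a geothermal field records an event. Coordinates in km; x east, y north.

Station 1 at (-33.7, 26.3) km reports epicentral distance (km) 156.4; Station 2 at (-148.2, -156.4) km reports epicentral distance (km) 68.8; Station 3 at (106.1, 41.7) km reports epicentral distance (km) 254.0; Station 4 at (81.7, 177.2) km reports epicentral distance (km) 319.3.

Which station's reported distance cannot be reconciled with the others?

Solve using three stations at a time. Using Station 1, Station 2, Station 3 (subtract circle equations pairwise → linear system) gives (x, y) ≈ (-90.1, -119.5).
Distances from that point to each station vs reported:
  Station 1: calculated 156.4 vs reported 156.4 → residual 0.0 km
  Station 2: calculated 68.8 vs reported 68.8 → residual 0.0 km
  Station 3: calculated 254.0 vs reported 254.0 → residual 0.0 km
  Station 4: calculated 342.9 vs reported 319.3 → residual 23.6 km
Station 1, Station 2, Station 3 are mutually consistent (residuals ≈ 0); Station 4 is off by 23.6 km.

Station 4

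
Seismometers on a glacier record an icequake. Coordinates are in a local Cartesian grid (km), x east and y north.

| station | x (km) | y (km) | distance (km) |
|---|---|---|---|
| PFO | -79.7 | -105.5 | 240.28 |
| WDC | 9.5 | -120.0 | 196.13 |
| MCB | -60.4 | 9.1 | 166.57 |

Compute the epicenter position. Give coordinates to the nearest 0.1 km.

Circle about each station: (x + 79.7)² + (y + 105.5)² = 240.28²; (x − 9.5)² + (y + 120.0)² = 196.13²; (x + 60.4)² + (y − 9.1)² = 166.57².
Subtracting the PFO equation from the WDC and MCB equations removes the quadratic terms:
178.4 x − 29.0 y = 16275.41
38.6 x + 229.2 y = 16237.54
Solving the 2×2 system: x ≈ 100.0, y ≈ 54.0 km.

100.0 km east, 54.0 km north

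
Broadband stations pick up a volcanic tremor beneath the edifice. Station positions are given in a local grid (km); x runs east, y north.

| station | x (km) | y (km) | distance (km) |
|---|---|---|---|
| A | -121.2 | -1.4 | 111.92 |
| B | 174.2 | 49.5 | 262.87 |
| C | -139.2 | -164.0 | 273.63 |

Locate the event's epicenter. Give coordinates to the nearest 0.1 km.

-83.0 km east, 103.8 km north

Circle about each station: (x + 121.2)² + (y + 1.4)² = 111.92²; (x − 174.2)² + (y − 49.5)² = 262.87²; (x + 139.2)² + (y + 164.0)² = 273.63².
Subtracting the A equation from the B and C equations removes the quadratic terms:
590.8 x + 101.8 y = -38470.06
-36.0 x − 325.2 y = -30766.05
Solving the 2×2 system: x ≈ -83.0, y ≈ 103.8 km.
Check against A (with the unrounded x, y): √((x + 121.2)²+(y + 1.4)²) = 111.92 ≈ 111.92 km. ✓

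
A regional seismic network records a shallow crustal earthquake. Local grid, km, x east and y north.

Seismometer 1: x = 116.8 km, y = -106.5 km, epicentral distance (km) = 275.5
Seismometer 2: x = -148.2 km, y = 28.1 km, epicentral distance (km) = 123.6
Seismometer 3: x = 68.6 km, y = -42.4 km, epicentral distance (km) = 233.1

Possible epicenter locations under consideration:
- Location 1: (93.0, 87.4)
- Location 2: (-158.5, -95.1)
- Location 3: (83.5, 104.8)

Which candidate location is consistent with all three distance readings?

Location 2

For each candidate, compare |candidate − station| to the reported distance:
Location 1: residuals Seismometer 1 80.1, Seismometer 2 124.8, Seismometer 3 101.0 → max 124.8 km
Location 2: residuals Seismometer 1 0.0, Seismometer 2 0.0, Seismometer 3 0.0 → max 0.0 km
Location 3: residuals Seismometer 1 61.6, Seismometer 2 120.5, Seismometer 3 85.1 → max 120.5 km
Only Location 2 has all residuals ≈ 0.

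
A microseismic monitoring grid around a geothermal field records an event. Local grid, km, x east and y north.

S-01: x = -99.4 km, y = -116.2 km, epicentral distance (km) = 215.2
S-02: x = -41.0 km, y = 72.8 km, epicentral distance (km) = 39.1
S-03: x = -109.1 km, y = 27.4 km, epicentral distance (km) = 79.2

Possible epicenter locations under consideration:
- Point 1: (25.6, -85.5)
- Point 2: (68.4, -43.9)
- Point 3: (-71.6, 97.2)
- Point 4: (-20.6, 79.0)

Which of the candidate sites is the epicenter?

For each candidate, compare |candidate − station| to the reported distance:
Point 1: residuals S-01 86.5, S-02 132.6, S-03 96.6 → max 132.6 km
Point 2: residuals S-01 32.5, S-02 120.9, S-03 112.1 → max 120.9 km
Point 3: residuals S-01 0.0, S-02 0.0, S-03 0.0 → max 0.0 km
Point 4: residuals S-01 4.7, S-02 17.8, S-03 23.2 → max 23.2 km
Only Point 3 has all residuals ≈ 0.

Point 3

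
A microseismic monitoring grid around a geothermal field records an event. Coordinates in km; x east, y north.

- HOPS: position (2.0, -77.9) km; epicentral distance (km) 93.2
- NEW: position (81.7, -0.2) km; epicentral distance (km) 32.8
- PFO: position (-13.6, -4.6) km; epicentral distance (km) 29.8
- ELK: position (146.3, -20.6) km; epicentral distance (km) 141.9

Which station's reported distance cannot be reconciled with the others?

NEW

Solve using three stations at a time. Using HOPS, PFO, ELK (subtract circle equations pairwise → linear system) gives (x, y) ≈ (8.9, 15.1).
Distances from that point to each station vs reported:
  HOPS: calculated 93.2 vs reported 93.2 → residual 0.0 km
  NEW: calculated 74.4 vs reported 32.8 → residual 41.6 km
  PFO: calculated 29.9 vs reported 29.8 → residual 0.1 km
  ELK: calculated 141.9 vs reported 141.9 → residual 0.0 km
HOPS, PFO, ELK are mutually consistent (residuals ≈ 0); NEW is off by 41.6 km.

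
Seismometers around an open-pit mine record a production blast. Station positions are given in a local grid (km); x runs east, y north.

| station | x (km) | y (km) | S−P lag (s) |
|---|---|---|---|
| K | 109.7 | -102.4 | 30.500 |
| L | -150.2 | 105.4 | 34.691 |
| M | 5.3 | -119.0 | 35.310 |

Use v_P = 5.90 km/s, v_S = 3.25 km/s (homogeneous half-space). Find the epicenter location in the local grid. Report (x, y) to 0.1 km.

Distance from S−P lag: d = Δt · v_P v_S / (v_P − v_S) = Δt · (5.90·3.25)/(5.90−3.25) ≈ 7.2358·Δt.
So d_K = 220.69, d_L = 251.02, d_M = 255.50 km.
Circle about each station: (x − 109.7)² + (y + 102.4)² = 220.69²; (x + 150.2)² + (y − 105.4)² = 251.02²; (x − 5.3)² + (y + 119.0)² = 255.50².
Subtracting pairs of circle equations eliminates x²+y² and gives linear equations (the radical axes):
-519.8 x + 415.6 y = -3157.61
-208.8 x − 33.2 y = -24906.93
Solving the 2×2 system: x ≈ 100.5, y ≈ 118.1 km.

x ≈ 100.5 km, y ≈ 118.1 km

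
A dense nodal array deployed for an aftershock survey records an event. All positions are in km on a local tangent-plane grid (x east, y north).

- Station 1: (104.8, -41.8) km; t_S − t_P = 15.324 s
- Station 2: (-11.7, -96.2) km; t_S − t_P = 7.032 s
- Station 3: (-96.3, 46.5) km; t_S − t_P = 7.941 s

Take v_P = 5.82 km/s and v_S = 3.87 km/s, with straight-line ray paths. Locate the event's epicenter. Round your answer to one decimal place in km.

Distance from S−P lag: d = Δt · v_P v_S / (v_P − v_S) = Δt · (5.82·3.87)/(5.82−3.87) ≈ 11.5505·Δt.
So d_Station 1 = 177.00, d_Station 2 = 81.22, d_Station 3 = 91.72 km.
Circle about each station: (x − 104.8)² + (y + 41.8)² = 177.00²; (x + 11.7)² + (y + 96.2)² = 81.22²; (x + 96.3)² + (y − 46.5)² = 91.72².
Subtracting the Station 1 equation from the Station 2 and Station 3 equations removes the quadratic terms:
-233.0 x − 108.8 y = 21393.36
-402.2 x + 176.6 y = 21622.10
Solving the 2×2 system: x ≈ -72.2, y ≈ -42.0 km.
Check against Station 1 (with the unrounded x, y): √((x − 104.8)²+(y + 41.8)²) = 177.00 ≈ 177.00 km. ✓

-72.2 km east, -42.0 km north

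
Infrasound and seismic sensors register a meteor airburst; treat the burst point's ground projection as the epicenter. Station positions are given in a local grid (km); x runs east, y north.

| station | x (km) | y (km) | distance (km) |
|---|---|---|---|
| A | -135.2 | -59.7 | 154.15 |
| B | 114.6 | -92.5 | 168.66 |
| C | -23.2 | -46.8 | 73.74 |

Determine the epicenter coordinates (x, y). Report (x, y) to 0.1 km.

x ≈ -6.4 km, y ≈ 25.0 km

Circle about each station: (x + 135.2)² + (y + 59.7)² = 154.15²; (x − 114.6)² + (y + 92.5)² = 168.66²; (x + 23.2)² + (y + 46.8)² = 73.74².
Subtracting the A equation from the B and C equations removes the quadratic terms:
499.6 x − 65.6 y = -4837.69
224.0 x + 25.8 y = -790.02
Solving the 2×2 system: x ≈ -6.4, y ≈ 25.0 km.
Check against A (with the unrounded x, y): √((x + 135.2)²+(y + 59.7)²) = 154.14 ≈ 154.15 km. ✓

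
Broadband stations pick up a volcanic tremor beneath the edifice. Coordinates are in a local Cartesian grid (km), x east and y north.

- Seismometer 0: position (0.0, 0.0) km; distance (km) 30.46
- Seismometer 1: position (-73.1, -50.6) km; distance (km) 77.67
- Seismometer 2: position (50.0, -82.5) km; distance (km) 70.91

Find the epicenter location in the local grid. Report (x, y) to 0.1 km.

Circle about each station: x² + y² = 30.46²; (x + 73.1)² + (y + 50.6)² = 77.67²; (x − 50.0)² + (y + 82.5)² = 70.91².
Subtracting the Seismometer 0 equation from the Seismometer 1 and Seismometer 2 equations removes the quadratic terms:
-146.2 x − 101.2 y = 2799.15
100.0 x − 165.0 y = 5205.83
Solving the 2×2 system: x ≈ 1.9, y ≈ -30.4 km.
Check against Seismometer 0 (with the unrounded x, y): √(x²+y²) = 30.46 ≈ 30.46 km. ✓

(1.9, -30.4)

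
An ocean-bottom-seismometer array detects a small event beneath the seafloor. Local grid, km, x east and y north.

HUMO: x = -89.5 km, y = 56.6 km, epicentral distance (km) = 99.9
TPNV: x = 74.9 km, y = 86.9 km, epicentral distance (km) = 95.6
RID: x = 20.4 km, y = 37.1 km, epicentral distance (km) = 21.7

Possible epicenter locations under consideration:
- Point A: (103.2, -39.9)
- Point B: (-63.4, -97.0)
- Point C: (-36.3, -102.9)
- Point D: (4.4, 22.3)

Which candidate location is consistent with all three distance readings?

For each candidate, compare |candidate − station| to the reported distance:
Point A: residuals HUMO 115.6, TPNV 34.3, RID 91.4 → max 115.6 km
Point B: residuals HUMO 55.9, TPNV 134.5, RID 136.4 → max 136.4 km
Point C: residuals HUMO 68.2, TPNV 124.4, RID 129.3 → max 129.3 km
Point D: residuals HUMO 0.1, TPNV 0.0, RID 0.1 → max 0.1 km
Only Point D has all residuals ≈ 0.

Point D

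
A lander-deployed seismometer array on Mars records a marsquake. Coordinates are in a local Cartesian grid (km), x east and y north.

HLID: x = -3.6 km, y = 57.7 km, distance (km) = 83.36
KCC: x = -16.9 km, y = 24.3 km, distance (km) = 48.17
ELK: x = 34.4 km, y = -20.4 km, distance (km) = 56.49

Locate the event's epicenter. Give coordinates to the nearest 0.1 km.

Circle about each station: (x + 3.6)² + (y − 57.7)² = 83.36²; (x + 16.9)² + (y − 24.3)² = 48.17²; (x − 34.4)² + (y + 20.4)² = 56.49².
Subtracting pairs of circle equations eliminates x²+y² and gives linear equations (the radical axes):
-26.6 x − 66.8 y = 2162.39
76.0 x − 156.2 y = 2015.04
Solving the 2×2 system: x ≈ -22.0, y ≈ -23.6 km.

(-22.0, -23.6)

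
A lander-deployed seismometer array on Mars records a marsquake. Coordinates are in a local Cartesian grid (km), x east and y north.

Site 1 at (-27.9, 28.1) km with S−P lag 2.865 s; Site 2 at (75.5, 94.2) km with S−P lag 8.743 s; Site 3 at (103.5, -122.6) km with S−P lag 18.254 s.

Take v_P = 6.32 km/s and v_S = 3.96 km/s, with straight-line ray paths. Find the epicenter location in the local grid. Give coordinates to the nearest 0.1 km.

-0.3 km east, 40.8 km north

Distance from S−P lag: d = Δt · v_P v_S / (v_P − v_S) = Δt · (6.32·3.96)/(6.32−3.96) ≈ 10.6047·Δt.
So d_Site 1 = 30.38, d_Site 2 = 92.72, d_Site 3 = 193.58 km.
Circle about each station: (x + 27.9)² + (y − 28.1)² = 30.38²; (x − 75.5)² + (y − 94.2)² = 92.72²; (x − 103.5)² + (y + 122.6)² = 193.58².
Subtracting the Site 1 equation from the Site 2 and Site 3 equations removes the quadratic terms:
206.8 x + 132.2 y = 5331.82
262.8 x − 301.4 y = -12375.28
Solving the 2×2 system: x ≈ -0.3, y ≈ 40.8 km.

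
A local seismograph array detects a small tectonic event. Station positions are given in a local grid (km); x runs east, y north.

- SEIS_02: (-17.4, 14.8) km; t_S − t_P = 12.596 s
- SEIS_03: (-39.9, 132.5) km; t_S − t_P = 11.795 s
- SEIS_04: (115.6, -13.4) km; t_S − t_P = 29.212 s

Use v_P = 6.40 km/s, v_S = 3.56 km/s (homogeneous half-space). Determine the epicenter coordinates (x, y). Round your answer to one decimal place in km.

x ≈ -105.5 km, y ≈ 64.3 km

Distance from S−P lag: d = Δt · v_P v_S / (v_P − v_S) = Δt · (6.40·3.56)/(6.40−3.56) ≈ 8.0225·Δt.
So d_SEIS_02 = 101.05, d_SEIS_03 = 94.63, d_SEIS_04 = 234.35 km.
Circle about each station: (x + 17.4)² + (y − 14.8)² = 101.05²; (x + 39.9)² + (y − 132.5)² = 94.63²; (x − 115.6)² + (y + 13.4)² = 234.35².
Subtracting pairs of circle equations eliminates x²+y² and gives linear equations (the radical axes):
-45.0 x + 235.4 y = 19882.73
266.0 x − 56.4 y = -31687.70
Solving the 2×2 system: x ≈ -105.5, y ≈ 64.3 km.
Check against SEIS_02 (with the unrounded x, y): √((x + 17.4)²+(y − 14.8)²) = 101.05 ≈ 101.05 km. ✓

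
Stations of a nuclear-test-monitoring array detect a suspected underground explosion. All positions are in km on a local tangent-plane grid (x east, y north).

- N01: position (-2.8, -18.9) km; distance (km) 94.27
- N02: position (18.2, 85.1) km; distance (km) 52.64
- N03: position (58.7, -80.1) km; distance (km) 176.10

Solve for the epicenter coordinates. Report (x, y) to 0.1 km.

x ≈ -32.4 km, y ≈ 70.6 km

Circle about each station: (x + 2.8)² + (y + 18.9)² = 94.27²; (x − 18.2)² + (y − 85.1)² = 52.64²; (x − 58.7)² + (y + 80.1)² = 176.10².
Subtracting the N01 equation from the N02 and N03 equations removes the quadratic terms:
42.0 x + 208.0 y = 13324.06
123.0 x − 122.4 y = -12627.73
Solving the 2×2 system: x ≈ -32.4, y ≈ 70.6 km.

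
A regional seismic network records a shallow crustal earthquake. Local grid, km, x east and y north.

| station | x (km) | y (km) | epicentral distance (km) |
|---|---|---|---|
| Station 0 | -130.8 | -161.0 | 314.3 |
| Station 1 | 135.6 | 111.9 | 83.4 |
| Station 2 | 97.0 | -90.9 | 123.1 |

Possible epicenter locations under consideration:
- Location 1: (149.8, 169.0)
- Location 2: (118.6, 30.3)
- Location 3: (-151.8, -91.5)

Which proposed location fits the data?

For each candidate, compare |candidate − station| to the reported distance:
Location 1: residuals Station 0 118.9, Station 1 24.6, Station 2 142.1 → max 142.1 km
Location 2: residuals Station 0 0.0, Station 1 0.0, Station 2 0.0 → max 0.0 km
Location 3: residuals Station 0 241.7, Station 1 268.7, Station 2 125.7 → max 268.7 km
Only Location 2 has all residuals ≈ 0.

Location 2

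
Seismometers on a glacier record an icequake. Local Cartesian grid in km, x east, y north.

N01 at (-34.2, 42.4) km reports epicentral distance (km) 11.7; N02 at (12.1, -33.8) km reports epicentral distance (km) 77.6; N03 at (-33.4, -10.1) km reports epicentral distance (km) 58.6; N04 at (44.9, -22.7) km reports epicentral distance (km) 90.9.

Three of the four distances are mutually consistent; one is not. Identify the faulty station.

Solve using three stations at a time. Using N01, N02, N04 (subtract circle equations pairwise → linear system) gives (x, y) ≈ (-26.6, 33.5).
Distances from that point to each station vs reported:
  N01: calculated 11.7 vs reported 11.7 → residual 0.0 km
  N02: calculated 77.6 vs reported 77.6 → residual 0.0 km
  N03: calculated 44.1 vs reported 58.6 → residual 14.5 km
  N04: calculated 90.9 vs reported 90.9 → residual 0.0 km
N01, N02, N04 are mutually consistent (residuals ≈ 0); N03 is off by 14.5 km.

N03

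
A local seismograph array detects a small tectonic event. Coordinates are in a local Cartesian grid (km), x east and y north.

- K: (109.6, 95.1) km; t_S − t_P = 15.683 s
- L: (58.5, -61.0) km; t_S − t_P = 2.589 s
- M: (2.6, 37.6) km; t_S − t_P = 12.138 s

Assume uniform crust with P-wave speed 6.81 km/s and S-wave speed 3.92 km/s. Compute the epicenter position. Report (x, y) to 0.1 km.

Distance from S−P lag: d = Δt · v_P v_S / (v_P − v_S) = Δt · (6.81·3.92)/(6.81−3.92) ≈ 9.2371·Δt.
So d_K = 144.87, d_L = 23.91, d_M = 112.12 km.
Circle about each station: (x − 109.6)² + (y − 95.1)² = 144.87²; (x − 58.5)² + (y + 61.0)² = 23.91²; (x − 2.6)² + (y − 37.6)² = 112.12².
Subtracting the K equation from the L and M equations removes the quadratic terms:
-102.2 x − 312.2 y = 6502.71
-214.0 x − 115.0 y = -11219.23
Solving the 2×2 system: x ≈ 77.2, y ≈ -46.1 km.
Check against K (with the unrounded x, y): √((x − 109.6)²+(y − 95.1)²) = 144.87 ≈ 144.87 km. ✓

x ≈ 77.2 km, y ≈ -46.1 km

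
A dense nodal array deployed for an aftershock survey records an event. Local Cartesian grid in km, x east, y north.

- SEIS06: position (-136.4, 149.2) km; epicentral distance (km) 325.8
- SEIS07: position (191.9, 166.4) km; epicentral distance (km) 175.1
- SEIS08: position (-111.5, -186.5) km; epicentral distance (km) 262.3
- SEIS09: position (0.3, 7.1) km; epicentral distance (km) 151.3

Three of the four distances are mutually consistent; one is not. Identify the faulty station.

Solve using three stations at a time. Using SEIS06, SEIS07, SEIS09 (subtract circle equations pairwise → linear system) gives (x, y) ≈ (151.2, -3.9).
Distances from that point to each station vs reported:
  SEIS06: calculated 325.8 vs reported 325.8 → residual 0.0 km
  SEIS07: calculated 175.1 vs reported 175.1 → residual 0.0 km
  SEIS08: calculated 319.9 vs reported 262.3 → residual 57.6 km
  SEIS09: calculated 151.3 vs reported 151.3 → residual 0.0 km
SEIS06, SEIS07, SEIS09 are mutually consistent (residuals ≈ 0); SEIS08 is off by 57.6 km.

SEIS08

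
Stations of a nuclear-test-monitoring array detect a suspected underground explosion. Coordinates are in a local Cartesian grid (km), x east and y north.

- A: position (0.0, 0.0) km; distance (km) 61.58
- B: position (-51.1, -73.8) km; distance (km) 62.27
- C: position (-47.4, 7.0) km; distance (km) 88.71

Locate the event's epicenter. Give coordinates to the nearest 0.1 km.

Circle about each station: x² + y² = 61.58²; (x + 51.1)² + (y + 73.8)² = 62.27²; (x + 47.4)² + (y − 7.0)² = 88.71².
Subtracting the A equation from the B and C equations removes the quadratic terms:
-102.2 x − 147.6 y = 7972.19
-94.8 x + 14.0 y = -1781.61
Solving the 2×2 system: x ≈ 9.8, y ≈ -60.8 km.
Check against A (with the unrounded x, y): √(x²+y²) = 61.59 ≈ 61.58 km. ✓

(9.8, -60.8)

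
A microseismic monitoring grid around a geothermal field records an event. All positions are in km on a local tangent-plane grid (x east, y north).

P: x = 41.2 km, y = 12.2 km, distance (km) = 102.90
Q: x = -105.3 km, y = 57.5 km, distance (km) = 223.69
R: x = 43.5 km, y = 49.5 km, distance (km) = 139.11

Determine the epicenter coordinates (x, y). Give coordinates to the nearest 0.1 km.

x ≈ 64.6 km, y ≈ -88.0 km

Circle about each station: (x − 41.2)² + (y − 12.2)² = 102.90²; (x + 105.3)² + (y − 57.5)² = 223.69²; (x − 43.5)² + (y − 49.5)² = 139.11².
Subtracting the P equation from the Q and R equations removes the quadratic terms:
-293.0 x + 90.6 y = -26900.75
4.6 x + 74.6 y = -6266.96
Solving the 2×2 system: x ≈ 64.6, y ≈ -88.0 km.
Check against P (with the unrounded x, y): √((x − 41.2)²+(y − 12.2)²) = 102.89 ≈ 102.90 km. ✓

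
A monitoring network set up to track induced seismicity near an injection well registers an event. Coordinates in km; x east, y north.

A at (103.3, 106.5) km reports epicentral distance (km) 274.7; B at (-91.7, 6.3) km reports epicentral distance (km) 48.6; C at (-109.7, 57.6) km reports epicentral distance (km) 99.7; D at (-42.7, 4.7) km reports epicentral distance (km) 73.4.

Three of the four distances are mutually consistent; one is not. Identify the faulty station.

Solve using three stations at a time. Using B, C, D (subtract circle equations pairwise → linear system) gives (x, y) ≈ (-99.6, -41.5).
Distances from that point to each station vs reported:
  A: calculated 251.2 vs reported 274.7 → residual 23.5 km
  B: calculated 48.5 vs reported 48.6 → residual 0.1 km
  C: calculated 99.6 vs reported 99.7 → residual 0.1 km
  D: calculated 73.3 vs reported 73.4 → residual 0.1 km
B, C, D are mutually consistent (residuals ≈ 0); A is off by 23.5 km.

A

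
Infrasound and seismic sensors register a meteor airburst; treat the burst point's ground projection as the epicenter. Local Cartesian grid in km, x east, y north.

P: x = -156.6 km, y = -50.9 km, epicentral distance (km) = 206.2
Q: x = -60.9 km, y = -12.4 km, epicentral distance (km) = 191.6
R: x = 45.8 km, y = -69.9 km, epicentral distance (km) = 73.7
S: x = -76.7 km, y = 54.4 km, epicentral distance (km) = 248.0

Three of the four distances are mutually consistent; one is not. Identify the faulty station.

P

Solve using three stations at a time. Using Q, R, S (subtract circle equations pairwise → linear system) gives (x, y) ≈ (93.2, -126.3).
Distances from that point to each station vs reported:
  P: calculated 260.9 vs reported 206.2 → residual 54.7 km
  Q: calculated 191.6 vs reported 191.6 → residual 0.0 km
  R: calculated 73.6 vs reported 73.7 → residual 0.1 km
  S: calculated 248.0 vs reported 248.0 → residual 0.0 km
Q, R, S are mutually consistent (residuals ≈ 0); P is off by 54.7 km.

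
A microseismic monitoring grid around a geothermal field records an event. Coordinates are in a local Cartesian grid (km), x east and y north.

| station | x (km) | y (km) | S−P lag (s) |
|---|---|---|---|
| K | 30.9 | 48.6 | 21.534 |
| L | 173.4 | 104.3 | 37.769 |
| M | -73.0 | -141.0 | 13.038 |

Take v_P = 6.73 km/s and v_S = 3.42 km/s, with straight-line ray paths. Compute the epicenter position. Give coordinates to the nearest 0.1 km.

(7.5, -99.3)

Distance from S−P lag: d = Δt · v_P v_S / (v_P − v_S) = Δt · (6.73·3.42)/(6.73−3.42) ≈ 6.9537·Δt.
So d_K = 149.74, d_L = 262.63, d_M = 90.66 km.
Circle about each station: (x − 30.9)² + (y − 48.6)² = 149.74²; (x − 173.4)² + (y − 104.3)² = 262.63²; (x + 73.0)² + (y + 141.0)² = 90.66².
Subtracting the K equation from the L and M equations removes the quadratic terms:
285.0 x + 111.4 y = -8923.17
-207.8 x − 379.2 y = 36096.06
Solving the 2×2 system: x ≈ 7.5, y ≈ -99.3 km.
Check against K (with the unrounded x, y): √((x − 30.9)²+(y − 48.6)²) = 149.74 ≈ 149.74 km. ✓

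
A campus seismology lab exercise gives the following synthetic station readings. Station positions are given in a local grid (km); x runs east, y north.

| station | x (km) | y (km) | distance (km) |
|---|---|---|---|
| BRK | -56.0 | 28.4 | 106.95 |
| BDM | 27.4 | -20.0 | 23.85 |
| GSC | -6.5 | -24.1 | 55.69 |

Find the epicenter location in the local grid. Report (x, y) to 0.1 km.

Circle about each station: (x + 56.0)² + (y − 28.4)² = 106.95²; (x − 27.4)² + (y + 20.0)² = 23.85²; (x + 6.5)² + (y + 24.1)² = 55.69².
Subtracting the BRK equation from the BDM and GSC equations removes the quadratic terms:
166.8 x − 96.8 y = 8077.68
99.0 x − 105.0 y = 5017.43
Solving the 2×2 system: x ≈ 45.7, y ≈ -4.7 km.

x ≈ 45.7 km, y ≈ -4.7 km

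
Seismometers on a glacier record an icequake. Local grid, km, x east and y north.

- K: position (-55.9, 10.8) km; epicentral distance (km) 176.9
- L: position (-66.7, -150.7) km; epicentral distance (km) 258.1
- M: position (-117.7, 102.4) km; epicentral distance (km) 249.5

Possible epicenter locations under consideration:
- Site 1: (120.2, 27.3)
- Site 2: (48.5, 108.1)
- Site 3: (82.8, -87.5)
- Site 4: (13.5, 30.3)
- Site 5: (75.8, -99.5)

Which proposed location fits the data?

Site 1

For each candidate, compare |candidate − station| to the reported distance:
Site 1: residuals K 0.0, L 0.0, M 0.0 → max 0.0 km
Site 2: residuals K 34.2, L 25.2, M 83.2 → max 83.2 km
Site 3: residuals K 6.9, L 95.8, M 26.7 → max 95.8 km
Site 4: residuals K 104.8, L 60.1, M 99.8 → max 104.8 km
Site 5: residuals K 5.1, L 106.7, M 30.2 → max 106.7 km
Only Site 1 has all residuals ≈ 0.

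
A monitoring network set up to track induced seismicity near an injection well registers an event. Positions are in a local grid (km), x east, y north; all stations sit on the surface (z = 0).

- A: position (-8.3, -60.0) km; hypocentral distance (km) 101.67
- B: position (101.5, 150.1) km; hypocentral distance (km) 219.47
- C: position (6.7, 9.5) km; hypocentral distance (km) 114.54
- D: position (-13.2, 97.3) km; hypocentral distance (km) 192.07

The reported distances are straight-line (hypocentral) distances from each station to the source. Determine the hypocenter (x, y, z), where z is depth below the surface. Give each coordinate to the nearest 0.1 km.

x ≈ 80.9 km, y ≈ -62.9 km, depth ≈ 48.7 km

Each station gives a sphere (x−x_i)² + (y−y_i)² + z² = d_i² (stations at z=0).
Subtracting the A sphere from B and C: z² cancels, leaving linear equations in x and y:
219.6 x + 420.2 y = -8666.92
30.0 x + 139.0 y = -6316.37
Solving: x ≈ 80.891, y ≈ -62.900 km (keep extra digits for the depth step; rounded: 80.9, -62.9).
Then from the A sphere: z² = 101.67² − (x + 8.3)² − (y + 60.0)² with x = 80.891, y = -62.900, so z ≈ 48.717 ≈ 48.7 km.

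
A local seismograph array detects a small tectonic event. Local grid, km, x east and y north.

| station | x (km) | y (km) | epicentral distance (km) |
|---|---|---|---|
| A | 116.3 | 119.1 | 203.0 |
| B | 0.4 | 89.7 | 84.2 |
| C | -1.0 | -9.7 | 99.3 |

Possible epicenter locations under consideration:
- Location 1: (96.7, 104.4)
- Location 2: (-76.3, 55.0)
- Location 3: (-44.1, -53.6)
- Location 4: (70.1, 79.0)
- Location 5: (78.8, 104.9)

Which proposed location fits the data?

For each candidate, compare |candidate − station| to the reported distance:
Location 1: residuals A 178.5, B 13.2, C 50.9 → max 178.5 km
Location 2: residuals A 0.0, B 0.0, C 0.0 → max 0.0 km
Location 3: residuals A 32.7, B 65.9, C 37.8 → max 65.9 km
Location 4: residuals A 141.8, B 13.7, C 14.4 → max 141.8 km
Location 5: residuals A 162.9, B 4.3, C 40.3 → max 162.9 km
Only Location 2 has all residuals ≈ 0.

Location 2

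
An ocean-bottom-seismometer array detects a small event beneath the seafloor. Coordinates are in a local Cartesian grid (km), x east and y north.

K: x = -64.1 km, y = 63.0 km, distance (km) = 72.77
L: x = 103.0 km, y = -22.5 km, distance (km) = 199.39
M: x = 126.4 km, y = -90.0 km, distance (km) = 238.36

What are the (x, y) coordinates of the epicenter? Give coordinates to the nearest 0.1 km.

Circle about each station: (x + 64.1)² + (y − 63.0)² = 72.77²; (x − 103.0)² + (y + 22.5)² = 199.39²; (x − 126.4)² + (y + 90.0)² = 238.36².
Subtracting the K equation from the L and M equations removes the quadratic terms:
334.2 x − 171.0 y = -31423.46
381.0 x − 306.0 y = -35520.87
Solving the 2×2 system: x ≈ -95.4, y ≈ -2.7 km.
Check against K (with the unrounded x, y): √((x + 64.1)²+(y − 63.0)²) = 72.81 ≈ 72.77 km. ✓

x ≈ -95.4 km, y ≈ -2.7 km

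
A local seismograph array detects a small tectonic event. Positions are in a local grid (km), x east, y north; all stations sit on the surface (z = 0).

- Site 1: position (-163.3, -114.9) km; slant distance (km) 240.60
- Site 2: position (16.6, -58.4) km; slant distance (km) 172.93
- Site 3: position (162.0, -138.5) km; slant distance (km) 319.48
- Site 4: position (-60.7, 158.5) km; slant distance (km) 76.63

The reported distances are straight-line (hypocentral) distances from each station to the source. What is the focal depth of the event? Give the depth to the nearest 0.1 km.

Each station gives a sphere (x−x_i)² + (y−y_i)² + z² = d_i² (stations at z=0).
Subtracting the Site 1 sphere from Site 2 and Site 3: z² cancels, leaving linear equations in x and y:
359.8 x + 113.0 y = -8199.20
650.6 x − 47.2 y = -38621.76
Solving: x ≈ -52.500, y ≈ 94.604 km (keep extra digits for the depth step; rounded: -52.5, 94.6).
Then from the Site 1 sphere: z² = 240.60² − (x + 163.3)² − (y + 114.9)² with x = -52.500, y = 94.604, so z ≈ 41.470 ≈ 41.5 km.
Check against Site 4 (with the unrounded solution): distance 76.61 ≈ 76.63 km. ✓

depth ≈ 41.5 km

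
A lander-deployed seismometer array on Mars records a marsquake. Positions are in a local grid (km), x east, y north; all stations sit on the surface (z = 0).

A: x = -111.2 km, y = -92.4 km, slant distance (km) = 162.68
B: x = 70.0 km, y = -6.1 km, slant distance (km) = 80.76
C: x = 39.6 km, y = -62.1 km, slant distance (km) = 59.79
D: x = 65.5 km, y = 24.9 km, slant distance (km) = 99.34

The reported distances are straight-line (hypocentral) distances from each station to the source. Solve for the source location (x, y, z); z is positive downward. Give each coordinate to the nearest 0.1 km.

(34.5, -49.4, 58.2)

Each station gives a sphere (x−x_i)² + (y−y_i)² + z² = d_i² (stations at z=0).
Subtracting the A sphere from B and C: z² cancels, leaving linear equations in x and y:
362.4 x + 172.6 y = 3976.61
301.6 x + 60.6 y = 7411.31
Solving: x ≈ 34.498, y ≈ -49.394 km (keep extra digits for the depth step; rounded: 34.5, -49.4).
Then from the A sphere: z² = 162.68² − (x + 111.2)² − (y + 92.4)² with x = 34.498, y = -49.394, so z ≈ 58.201 ≈ 58.2 km.
Check against D (with the unrounded solution): distance 99.34 ≈ 99.34 km. ✓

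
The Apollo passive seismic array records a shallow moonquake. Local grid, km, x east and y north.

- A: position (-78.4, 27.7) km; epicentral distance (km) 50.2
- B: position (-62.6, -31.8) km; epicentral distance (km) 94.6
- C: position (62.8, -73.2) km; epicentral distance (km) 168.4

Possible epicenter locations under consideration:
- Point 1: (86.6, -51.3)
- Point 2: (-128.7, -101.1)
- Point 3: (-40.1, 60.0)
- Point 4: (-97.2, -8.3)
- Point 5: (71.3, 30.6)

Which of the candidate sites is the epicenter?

Point 3

For each candidate, compare |candidate − station| to the reported distance:
Point 1: residuals A 132.7, B 55.9, C 136.1 → max 136.1 km
Point 2: residuals A 88.1, B 1.2, C 25.1 → max 88.1 km
Point 3: residuals A 0.1, B 0.1, C 0.1 → max 0.1 km
Point 4: residuals A 9.6, B 52.8, C 4.3 → max 52.8 km
Point 5: residuals A 99.5, B 53.1, C 64.3 → max 99.5 km
Only Point 3 has all residuals ≈ 0.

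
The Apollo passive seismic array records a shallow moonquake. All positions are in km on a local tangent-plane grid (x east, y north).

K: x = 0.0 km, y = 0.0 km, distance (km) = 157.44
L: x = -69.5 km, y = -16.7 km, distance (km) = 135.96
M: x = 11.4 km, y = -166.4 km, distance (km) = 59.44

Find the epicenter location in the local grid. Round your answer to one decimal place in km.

(-45.9, -150.6)

Circle about each station: x² + y² = 157.44²; (x + 69.5)² + (y + 16.7)² = 135.96²; (x − 11.4)² + (y + 166.4)² = 59.44².
Subtracting the K equation from the L and M equations removes the quadratic terms:
-139.0 x − 33.4 y = 11411.37
22.8 x − 332.8 y = 49073.16
Solving the 2×2 system: x ≈ -45.9, y ≈ -150.6 km.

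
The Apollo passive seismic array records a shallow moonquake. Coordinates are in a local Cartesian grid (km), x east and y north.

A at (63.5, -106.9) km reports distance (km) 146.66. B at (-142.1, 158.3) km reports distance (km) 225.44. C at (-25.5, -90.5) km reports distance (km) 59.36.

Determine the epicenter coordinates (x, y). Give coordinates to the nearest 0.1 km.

-74.3 km east, -56.7 km north

Circle about each station: (x − 63.5)² + (y + 106.9)² = 146.66²; (x + 142.1)² + (y − 158.3)² = 225.44²; (x + 25.5)² + (y + 90.5)² = 59.36².
Subtracting pairs of circle equations eliminates x²+y² and gives linear equations (the radical axes):
-411.2 x + 530.4 y = 477.40
-178.0 x + 32.8 y = 11366.19
Solving the 2×2 system: x ≈ -74.3, y ≈ -56.7 km.
Check against A (with the unrounded x, y): √((x − 63.5)²+(y + 106.9)²) = 146.66 ≈ 146.66 km. ✓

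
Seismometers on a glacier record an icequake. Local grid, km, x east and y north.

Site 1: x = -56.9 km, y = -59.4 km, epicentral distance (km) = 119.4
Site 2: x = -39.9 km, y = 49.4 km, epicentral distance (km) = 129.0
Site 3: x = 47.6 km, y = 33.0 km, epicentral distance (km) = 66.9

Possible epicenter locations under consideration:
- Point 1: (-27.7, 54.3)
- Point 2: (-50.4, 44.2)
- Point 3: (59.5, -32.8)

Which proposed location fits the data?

Point 3

For each candidate, compare |candidate − station| to the reported distance:
Point 1: residuals Site 1 2.0, Site 2 115.9, Site 3 11.4 → max 115.9 km
Point 2: residuals Site 1 15.6, Site 2 117.3, Site 3 31.7 → max 117.3 km
Point 3: residuals Site 1 0.0, Site 2 0.0, Site 3 0.0 → max 0.0 km
Only Point 3 has all residuals ≈ 0.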